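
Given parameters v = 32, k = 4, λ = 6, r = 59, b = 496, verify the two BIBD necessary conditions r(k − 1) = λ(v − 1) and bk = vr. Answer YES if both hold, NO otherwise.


Condition (i): r(k − 1) = 59·3 = 177; λ(v − 1) = 6·31 = 186. Match? NO.
Condition (ii): bk = 496·4 = 1984; vr = 32·59 = 1888. Match? NO.
Both conditions hold? NO.

NO


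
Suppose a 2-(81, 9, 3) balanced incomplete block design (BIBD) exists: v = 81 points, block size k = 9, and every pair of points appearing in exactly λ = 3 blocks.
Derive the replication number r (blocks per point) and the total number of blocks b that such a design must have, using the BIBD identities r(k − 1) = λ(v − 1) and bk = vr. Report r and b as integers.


Any 2-(v, k, λ) BIBD satisfies two necessary conditions:
  (i)  Each point sits in r blocks, and counting incidences through any fixed point gives r(k − 1) = λ(v − 1), so r = λ(v − 1)/(k − 1).
  (ii) Total incidences bk = vr, so b = vr/k.
Step 1: r = λ(v − 1)/(k − 1) = 3·(81 − 1)/(9 − 1) = 3·80/8 = 240/8 = 30.
Step 2: b = vr/k = 81·30/9 = 2430/9 = 270.
Check integrality: r = 30 ∈ Z ✓, b = 270 ∈ Z ✓.
(These identities are necessary conditions: they determine r and b for any design with these parameters, but do not by themselves prove that one exists.)

r = 30, b = 270.


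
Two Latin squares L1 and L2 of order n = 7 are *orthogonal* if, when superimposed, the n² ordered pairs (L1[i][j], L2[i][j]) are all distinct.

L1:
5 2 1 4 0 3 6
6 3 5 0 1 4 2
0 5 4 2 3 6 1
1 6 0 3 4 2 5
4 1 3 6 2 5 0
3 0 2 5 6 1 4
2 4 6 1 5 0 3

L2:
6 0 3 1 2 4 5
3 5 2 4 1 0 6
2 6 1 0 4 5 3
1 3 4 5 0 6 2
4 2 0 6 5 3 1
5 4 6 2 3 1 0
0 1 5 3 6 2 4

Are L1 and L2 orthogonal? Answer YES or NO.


Form the n² = 49 superimposed pairs (L1[i][j], L2[i][j]), row by row (rows and columns indexed from 0):
row 0: (5,6) (2,0) (1,3) (4,1) (0,2) (3,4) (6,5)
row 1: (6,3) (3,5) (5,2) (0,4) (1,1) (4,0) (2,6)
row 2: (0,2) (5,6) (4,1) (2,0) (3,4) (6,5) (1,3)
row 3: (1,1) (6,3) (0,4) (3,5) (4,0) (2,6) (5,2)
row 4: (4,4) (1,2) (3,0) (6,6) (2,5) (5,3) (0,1)
row 5: (3,5) (0,4) (2,6) (5,2) (6,3) (1,1) (4,0)
row 6: (2,0) (4,1) (6,5) (1,3) (5,6) (0,2) (3,4)
Orthogonality requires all 49 pairs distinct.
But the pair (0,2) repeats: cell (0,4) has L1 = 0, L2 = 2, and cell (2,0) has L1 = 0, L2 = 2.
A repeated pair means some other pair never occurs (only 21 distinct pairs out of 49), so the squares are not orthogonal.
Conclusion: NO.

NO


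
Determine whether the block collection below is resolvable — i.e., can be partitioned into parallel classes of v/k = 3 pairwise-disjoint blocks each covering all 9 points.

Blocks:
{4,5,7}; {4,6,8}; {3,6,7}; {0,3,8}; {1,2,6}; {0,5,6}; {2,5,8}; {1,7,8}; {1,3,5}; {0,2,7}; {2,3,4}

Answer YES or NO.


v = 9, block size k = 3, number of blocks = 11.
For resolvability, blocks must partition into parallel classes of size v/k = 3.
Total blocks must therefore be a multiple of 3: 11 = 3·3 + 2 ⇒ not divisible ✗.
Resolvable? NO.

NO


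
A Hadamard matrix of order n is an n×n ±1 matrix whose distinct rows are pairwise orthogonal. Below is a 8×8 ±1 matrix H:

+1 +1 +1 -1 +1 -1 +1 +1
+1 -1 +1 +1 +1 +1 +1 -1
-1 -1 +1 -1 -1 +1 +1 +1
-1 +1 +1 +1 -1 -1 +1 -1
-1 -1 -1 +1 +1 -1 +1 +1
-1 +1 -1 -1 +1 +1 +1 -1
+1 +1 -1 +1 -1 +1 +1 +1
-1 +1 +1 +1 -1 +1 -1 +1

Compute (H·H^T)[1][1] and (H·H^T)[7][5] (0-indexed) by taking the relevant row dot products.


Row 1 of H: [1, -1, 1, 1, 1, 1, 1, -1].
Row 5 of H: [-1, 1, -1, -1, 1, 1, 1, -1].
Row 7 of H: [-1, 1, 1, 1, -1, 1, -1, 1].
(H·H^T)[1][1] = Σ_j H[1][j]·H[1][j] = (1)² + (-1)² + (1)² + (1)² + (1)² + (1)² + (1)² + (-1)² = 1 + 1 + 1 + 1 + 1 + 1 + 1 + 1 = 8.
(H·H^T)[7][5] = Σ_j H[7][j]·H[5][j] = (-1)·(-1) + (1)·(1) + (1)·(-1) + (1)·(-1) + (-1)·(1) + (1)·(1) + (-1)·(1) + (1)·(-1) = 1 + 1 + -1 + -1 + -1 + 1 + -1 + -1 = -2.
Rows 7 and 5 are not orthogonal (dot product = -2 ≠ 0), so H is not a Hadamard matrix.

(1,1) entry = 8; (7,5) entry = -2.


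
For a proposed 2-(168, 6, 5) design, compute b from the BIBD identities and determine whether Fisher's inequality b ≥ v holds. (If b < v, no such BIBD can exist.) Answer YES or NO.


r = λ(v − 1)/(k − 1) = 5·167/5 = 167.
b = vr/k = 168·167/6 = 4676.
Fisher's inequality: b ≥ v ⇔ 4676 ≥ 168? YES.

YES


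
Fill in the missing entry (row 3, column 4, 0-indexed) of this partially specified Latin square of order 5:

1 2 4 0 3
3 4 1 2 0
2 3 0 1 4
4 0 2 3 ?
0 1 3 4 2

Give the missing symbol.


Row 3 contains symbols [0, 2, 3, 4] — missing [1].
Column 4 contains symbols [0, 2, 3, 4] — missing [1].
The missing symbol must appear in both missing sets; intersection = [1].
Therefore the hidden value is 1.

Missing value = 1.


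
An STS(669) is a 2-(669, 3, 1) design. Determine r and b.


An STS(v) is a 2-(v, 3, 1) BIBD: block size k = 3, λ = 1.
Replication: r(k − 1) = λ(v − 1) ⇒ r·2 = 669 − 1 = 668 ⇒ r = 334.
Block count: bk = vr ⇒ b·3 = 669·334 = 223446 ⇒ b = 74482.
(Check via b = v(v − 1)/6 = 669·668/6 = 446892/6 = 74482.)

r = 334, b = 74482.


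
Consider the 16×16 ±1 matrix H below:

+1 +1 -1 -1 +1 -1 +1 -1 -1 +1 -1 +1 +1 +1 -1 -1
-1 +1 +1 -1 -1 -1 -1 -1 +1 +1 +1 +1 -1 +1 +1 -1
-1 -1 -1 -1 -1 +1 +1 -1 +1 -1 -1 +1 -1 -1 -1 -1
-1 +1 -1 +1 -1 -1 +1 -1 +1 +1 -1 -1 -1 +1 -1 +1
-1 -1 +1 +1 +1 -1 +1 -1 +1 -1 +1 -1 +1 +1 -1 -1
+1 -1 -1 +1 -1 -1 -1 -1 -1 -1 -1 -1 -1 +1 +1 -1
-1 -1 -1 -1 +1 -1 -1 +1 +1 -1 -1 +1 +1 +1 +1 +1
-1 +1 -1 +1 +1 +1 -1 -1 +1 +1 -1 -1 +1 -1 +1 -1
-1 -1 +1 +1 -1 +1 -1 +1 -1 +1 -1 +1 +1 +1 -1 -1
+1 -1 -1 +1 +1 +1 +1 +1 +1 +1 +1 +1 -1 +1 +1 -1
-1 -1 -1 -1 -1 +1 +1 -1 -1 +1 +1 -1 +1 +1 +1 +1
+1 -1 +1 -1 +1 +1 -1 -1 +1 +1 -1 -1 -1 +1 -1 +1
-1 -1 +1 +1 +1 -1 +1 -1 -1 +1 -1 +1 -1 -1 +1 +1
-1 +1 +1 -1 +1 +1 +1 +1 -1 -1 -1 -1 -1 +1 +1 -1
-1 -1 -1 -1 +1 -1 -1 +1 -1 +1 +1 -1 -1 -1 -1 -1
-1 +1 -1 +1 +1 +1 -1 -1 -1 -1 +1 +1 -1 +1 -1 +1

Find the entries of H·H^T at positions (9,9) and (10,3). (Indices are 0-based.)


Row 3 of H: [-1, 1, -1, 1, -1, -1, 1, -1, 1, 1, -1, -1, -1, 1, -1, 1].
Row 9 of H: [1, -1, -1, 1, 1, 1, 1, 1, 1, 1, 1, 1, -1, 1, 1, -1].
Row 10 of H: [-1, -1, -1, -1, -1, 1, 1, -1, -1, 1, 1, -1, 1, 1, 1, 1].
(H·H^T)[9][9] = Σ_j H[9][j]·H[9][j] = (1)² + (-1)² + (-1)² + (1)² + (1)² + (1)² + (1)² + (1)² + (1)² + (1)² + (1)² + (1)² + (-1)² + (1)² + (1)² + (-1)² = 1 + 1 + 1 + 1 + 1 + 1 + 1 + 1 + 1 + 1 + 1 + 1 + 1 + 1 + 1 + 1 = 16.
(H·H^T)[10][3] = Σ_j H[10][j]·H[3][j] = (-1)·(-1) + (-1)·(1) + (-1)·(-1) + (-1)·(1) + (-1)·(-1) + (1)·(-1) + (1)·(1) + (-1)·(-1) + (-1)·(1) + (1)·(1) + (1)·(-1) + (-1)·(-1) + (1)·(-1) + (1)·(1) + (1)·(-1) + (1)·(1) = 1 + -1 + 1 + -1 + 1 + -1 + 1 + 1 + -1 + 1 + -1 + 1 + -1 + 1 + -1 + 1 = 2.
Rows 10 and 3 are not orthogonal (dot product = 2 ≠ 0), so H is not a Hadamard matrix.

(9,9) entry = 16; (10,3) entry = 2.


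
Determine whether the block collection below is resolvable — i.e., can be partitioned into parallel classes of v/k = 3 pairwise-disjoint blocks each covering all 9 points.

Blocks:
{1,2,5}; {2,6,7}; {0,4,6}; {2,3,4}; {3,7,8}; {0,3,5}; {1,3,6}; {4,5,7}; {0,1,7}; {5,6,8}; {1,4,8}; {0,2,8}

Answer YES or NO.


v = 9, block size k = 3, number of blocks = 12.
For resolvability, blocks must partition into parallel classes of size v/k = 3.
Total blocks must therefore be a multiple of 3: 12 = 3·4 + 0 ⇒ divisible ✓.
Greedy packing gives 4 candidate class(es). Each should be a full parallel class (size 3, covers all 9 points).
  Class 1 (3 blocks): {1,2,5}; {0,4,6}; {3,7,8}. Points covered: [0, 1, 2, 3, 4, 5, 6, 7, 8].
  Class 2 (3 blocks): {2,6,7}; {0,3,5}; {1,4,8}. Points covered: [0, 1, 2, 3, 4, 5, 6, 7, 8].
  Class 3 (3 blocks): {2,3,4}; {0,1,7}; {5,6,8}. Points covered: [0, 1, 2, 3, 4, 5, 6, 7, 8].
  Class 4 (3 blocks): {1,3,6}; {4,5,7}; {0,2,8}. Points covered: [0, 1, 2, 3, 4, 5, 6, 7, 8].
All classes full (size 3)? YES. All classes cover every point? YES.
Resolvable? YES.

YES


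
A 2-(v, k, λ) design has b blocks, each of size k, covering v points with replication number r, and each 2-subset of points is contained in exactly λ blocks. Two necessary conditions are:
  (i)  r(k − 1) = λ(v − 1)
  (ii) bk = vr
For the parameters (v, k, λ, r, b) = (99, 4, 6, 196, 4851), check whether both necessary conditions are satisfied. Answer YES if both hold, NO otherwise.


Condition (i): r(k − 1) = 196·3 = 588; λ(v − 1) = 6·98 = 588. Match? YES.
Condition (ii): bk = 4851·4 = 19404; vr = 99·196 = 19404. Match? YES.
Both conditions hold? YES.

YES


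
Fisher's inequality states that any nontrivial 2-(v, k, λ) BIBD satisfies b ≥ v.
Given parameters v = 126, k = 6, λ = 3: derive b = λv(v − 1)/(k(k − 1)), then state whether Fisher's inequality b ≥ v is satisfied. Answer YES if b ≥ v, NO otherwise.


r = λ(v − 1)/(k − 1) = 3·125/5 = 75.
b = vr/k = 126·75/6 = 1575.
Fisher's inequality: b ≥ v ⇔ 1575 ≥ 126? YES.

YES


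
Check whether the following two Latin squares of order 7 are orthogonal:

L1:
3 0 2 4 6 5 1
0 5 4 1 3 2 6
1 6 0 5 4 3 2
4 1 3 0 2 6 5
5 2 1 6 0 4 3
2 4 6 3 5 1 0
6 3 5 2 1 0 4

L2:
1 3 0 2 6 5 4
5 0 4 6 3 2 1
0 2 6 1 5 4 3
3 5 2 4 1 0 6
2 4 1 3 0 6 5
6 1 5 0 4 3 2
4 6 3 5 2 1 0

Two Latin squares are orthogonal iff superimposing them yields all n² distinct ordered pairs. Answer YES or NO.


Form the n² = 49 superimposed pairs (L1[i][j], L2[i][j]), row by row (rows and columns indexed from 0):
row 0: (3,1) (0,3) (2,0) (4,2) (6,6) (5,5) (1,4)
row 1: (0,5) (5,0) (4,4) (1,6) (3,3) (2,2) (6,1)
row 2: (1,0) (6,2) (0,6) (5,1) (4,5) (3,4) (2,3)
row 3: (4,3) (1,5) (3,2) (0,4) (2,1) (6,0) (5,6)
row 4: (5,2) (2,4) (1,1) (6,3) (0,0) (4,6) (3,5)
row 5: (2,6) (4,1) (6,5) (3,0) (5,4) (1,3) (0,2)
row 6: (6,4) (3,6) (5,3) (2,5) (1,2) (0,1) (4,0)
Orthogonality requires all 49 pairs distinct.
Check by first coordinate: for each symbol s of L1, list the L2 entries in the n cells where L1 = s; they must all differ.
  L1 = 0: L2 entries (in reading order) 3, 5, 6, 4, 0, 2, 1 — all 7 distinct ✓
  L1 = 1: L2 entries (in reading order) 4, 6, 0, 5, 1, 3, 2 — all 7 distinct ✓
  L1 = 2: L2 entries (in reading order) 0, 2, 3, 1, 4, 6, 5 — all 7 distinct ✓
  L1 = 3: L2 entries (in reading order) 1, 3, 4, 2, 5, 0, 6 — all 7 distinct ✓
  L1 = 4: L2 entries (in reading order) 2, 4, 5, 3, 6, 1, 0 — all 7 distinct ✓
  L1 = 5: L2 entries (in reading order) 5, 0, 1, 6, 2, 4, 3 — all 7 distinct ✓
  L1 = 6: L2 entries (in reading order) 6, 1, 2, 0, 3, 5, 4 — all 7 distinct ✓
Every symbol of L1 meets every symbol of L2 exactly once, so all 49 pairs are distinct (49 of 49).
Conclusion: YES.

YES


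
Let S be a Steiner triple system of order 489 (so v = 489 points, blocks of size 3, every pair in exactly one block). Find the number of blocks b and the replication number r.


An STS(v) is a 2-(v, 3, 1) BIBD: block size k = 3, λ = 1.
Replication: r(k − 1) = λ(v − 1) ⇒ r·2 = 489 − 1 = 488 ⇒ r = 244.
Block count: b = v(v − 1)/6 = 489·488/6 = 238632/6 = 39772.
(Check via bk = vr: 39772·3 = 119316 = 489·244 = 119316 ✓.)

r = 244, b = 39772.


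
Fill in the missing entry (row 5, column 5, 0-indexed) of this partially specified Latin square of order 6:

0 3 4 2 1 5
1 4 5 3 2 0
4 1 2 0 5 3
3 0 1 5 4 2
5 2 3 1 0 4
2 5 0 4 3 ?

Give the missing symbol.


Row 5 contains symbols [0, 2, 3, 4, 5] — missing [1].
Column 5 contains symbols [0, 2, 3, 4, 5] — missing [1].
The missing symbol must appear in both missing sets; intersection = [1].
Therefore the hidden value is 1.

Missing value = 1.


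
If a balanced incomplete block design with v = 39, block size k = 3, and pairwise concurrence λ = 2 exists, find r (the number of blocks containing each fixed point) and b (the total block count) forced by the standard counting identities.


Any 2-(v, k, λ) BIBD satisfies two necessary conditions:
  (i)  Each point sits in r blocks, and counting incidences through any fixed point gives r(k − 1) = λ(v − 1), so r = λ(v − 1)/(k − 1).
  (ii) Total incidences bk = vr, so b = vr/k.
Step 1: r = λ(v − 1)/(k − 1) = 2·(39 − 1)/(3 − 1) = 2·38/2 = 76/2 = 38.
Step 2: b = vr/k = 39·38/3 = 1482/3 = 494.
Check integrality: r = 38 ∈ Z ✓, b = 494 ∈ Z ✓.
(These identities are necessary conditions: they determine r and b for any design with these parameters, but do not by themselves prove that one exists.)

r = 38, b = 494.


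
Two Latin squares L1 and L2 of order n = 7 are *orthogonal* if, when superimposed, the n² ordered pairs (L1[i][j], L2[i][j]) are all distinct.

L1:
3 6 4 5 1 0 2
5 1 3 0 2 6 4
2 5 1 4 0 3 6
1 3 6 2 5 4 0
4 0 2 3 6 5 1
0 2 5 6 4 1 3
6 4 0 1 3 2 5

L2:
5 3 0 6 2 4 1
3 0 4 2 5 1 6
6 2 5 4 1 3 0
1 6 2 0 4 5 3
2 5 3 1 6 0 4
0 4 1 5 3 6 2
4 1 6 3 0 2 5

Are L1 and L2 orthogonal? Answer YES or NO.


Form the n² = 49 superimposed pairs (L1[i][j], L2[i][j]), row by row (rows and columns indexed from 0):
row 0: (3,5) (6,3) (4,0) (5,6) (1,2) (0,4) (2,1)
row 1: (5,3) (1,0) (3,4) (0,2) (2,5) (6,1) (4,6)
row 2: (2,6) (5,2) (1,5) (4,4) (0,1) (3,3) (6,0)
row 3: (1,1) (3,6) (6,2) (2,0) (5,4) (4,5) (0,3)
row 4: (4,2) (0,5) (2,3) (3,1) (6,6) (5,0) (1,4)
row 5: (0,0) (2,4) (5,1) (6,5) (4,3) (1,6) (3,2)
row 6: (6,4) (4,1) (0,6) (1,3) (3,0) (2,2) (5,5)
Orthogonality requires all 49 pairs distinct.
Check by first coordinate: for each symbol s of L1, list the L2 entries in the n cells where L1 = s; they must all differ.
  L1 = 0: L2 entries (in reading order) 4, 2, 1, 3, 5, 0, 6 — all 7 distinct ✓
  L1 = 1: L2 entries (in reading order) 2, 0, 5, 1, 4, 6, 3 — all 7 distinct ✓
  L1 = 2: L2 entries (in reading order) 1, 5, 6, 0, 3, 4, 2 — all 7 distinct ✓
  L1 = 3: L2 entries (in reading order) 5, 4, 3, 6, 1, 2, 0 — all 7 distinct ✓
  L1 = 4: L2 entries (in reading order) 0, 6, 4, 5, 2, 3, 1 — all 7 distinct ✓
  L1 = 5: L2 entries (in reading order) 6, 3, 2, 4, 0, 1, 5 — all 7 distinct ✓
  L1 = 6: L2 entries (in reading order) 3, 1, 0, 2, 6, 5, 4 — all 7 distinct ✓
Every symbol of L1 meets every symbol of L2 exactly once, so all 49 pairs are distinct (49 of 49).
Conclusion: YES.

YES


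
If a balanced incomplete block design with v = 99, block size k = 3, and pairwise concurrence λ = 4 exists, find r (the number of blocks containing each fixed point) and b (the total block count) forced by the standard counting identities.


Any 2-(v, k, λ) BIBD satisfies two necessary conditions:
  (i)  Each point sits in r blocks, and counting incidences through any fixed point gives r(k − 1) = λ(v − 1), so r = λ(v − 1)/(k − 1).
  (ii) Total incidences bk = vr, so b = vr/k.
Step 1: r = λ(v − 1)/(k − 1) = 4·(99 − 1)/(3 − 1) = 4·98/2 = 392/2 = 196.
Step 2: b = vr/k = 99·196/3 = 19404/3 = 6468.
Check integrality: r = 196 ∈ Z ✓, b = 6468 ∈ Z ✓.
(These identities are necessary conditions: they determine r and b for any design with these parameters, but do not by themselves prove that one exists.)

r = 196, b = 6468.


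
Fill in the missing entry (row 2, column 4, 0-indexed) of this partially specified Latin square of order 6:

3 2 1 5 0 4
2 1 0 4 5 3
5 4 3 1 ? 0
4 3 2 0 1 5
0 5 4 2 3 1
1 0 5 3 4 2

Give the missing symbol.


Row 2 contains symbols [0, 1, 3, 4, 5] — missing [2].
Column 4 contains symbols [0, 1, 3, 4, 5] — missing [2].
The missing symbol must appear in both missing sets; intersection = [2].
Therefore the hidden value is 2.

Missing value = 2.


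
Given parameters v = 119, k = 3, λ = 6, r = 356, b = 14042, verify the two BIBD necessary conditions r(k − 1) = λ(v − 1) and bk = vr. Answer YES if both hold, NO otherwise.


Condition (i): r(k − 1) = 356·2 = 712; λ(v − 1) = 6·118 = 708. Match? NO.
Condition (ii): bk = 14042·3 = 42126; vr = 119·356 = 42364. Match? NO.
Both conditions hold? NO.

NO


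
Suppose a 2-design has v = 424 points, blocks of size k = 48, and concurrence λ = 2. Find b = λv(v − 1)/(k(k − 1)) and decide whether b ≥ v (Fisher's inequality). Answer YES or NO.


r = λ(v − 1)/(k − 1) = 2·423/47 = 18.
b = vr/k = 424·18/48 = 159.
Fisher's inequality: b ≥ v ⇔ 159 ≥ 424? NO.

NO


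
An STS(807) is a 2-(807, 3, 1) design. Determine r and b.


An STS(v) is a 2-(v, 3, 1) BIBD: block size k = 3, λ = 1.
Replication: r(k − 1) = λ(v − 1) ⇒ r·2 = 807 − 1 = 806 ⇒ r = 403.
Block count: bk = vr ⇒ b·3 = 807·403 = 325221 ⇒ b = 108407.

r = 403, b = 108407.


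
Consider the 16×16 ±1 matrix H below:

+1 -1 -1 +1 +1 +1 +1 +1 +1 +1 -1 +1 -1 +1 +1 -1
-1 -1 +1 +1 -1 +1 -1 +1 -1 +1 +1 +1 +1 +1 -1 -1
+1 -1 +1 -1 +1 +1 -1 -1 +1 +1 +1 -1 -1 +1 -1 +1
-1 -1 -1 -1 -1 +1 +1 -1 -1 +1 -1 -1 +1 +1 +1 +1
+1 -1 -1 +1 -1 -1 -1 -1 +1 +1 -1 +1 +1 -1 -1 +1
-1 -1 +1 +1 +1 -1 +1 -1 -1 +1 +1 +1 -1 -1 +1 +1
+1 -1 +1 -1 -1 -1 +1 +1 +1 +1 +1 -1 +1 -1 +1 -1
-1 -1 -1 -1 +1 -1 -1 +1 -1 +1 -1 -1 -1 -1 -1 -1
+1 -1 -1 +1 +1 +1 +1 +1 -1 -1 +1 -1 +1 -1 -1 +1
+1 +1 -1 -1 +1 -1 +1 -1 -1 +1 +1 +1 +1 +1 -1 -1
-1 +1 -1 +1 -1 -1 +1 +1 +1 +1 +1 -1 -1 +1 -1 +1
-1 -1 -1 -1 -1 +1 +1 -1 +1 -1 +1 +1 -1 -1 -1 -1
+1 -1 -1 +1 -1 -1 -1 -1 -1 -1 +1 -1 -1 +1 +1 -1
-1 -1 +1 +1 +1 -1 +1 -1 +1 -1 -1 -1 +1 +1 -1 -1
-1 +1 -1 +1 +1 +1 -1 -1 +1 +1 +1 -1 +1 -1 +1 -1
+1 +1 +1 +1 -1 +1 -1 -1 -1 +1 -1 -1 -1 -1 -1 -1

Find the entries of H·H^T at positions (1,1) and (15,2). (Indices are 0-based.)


Row 1 of H: [-1, -1, 1, 1, -1, 1, -1, 1, -1, 1, 1, 1, 1, 1, -1, -1].
Row 2 of H: [1, -1, 1, -1, 1, 1, -1, -1, 1, 1, 1, -1, -1, 1, -1, 1].
Row 15 of H: [1, 1, 1, 1, -1, 1, -1, -1, -1, 1, -1, -1, -1, -1, -1, -1].
(H·H^T)[1][1] = Σ_j H[1][j]·H[1][j] = (-1)² + (-1)² + (1)² + (1)² + (-1)² + (1)² + (-1)² + (1)² + (-1)² + (1)² + (1)² + (1)² + (1)² + (1)² + (-1)² + (-1)² = 1 + 1 + 1 + 1 + 1 + 1 + 1 + 1 + 1 + 1 + 1 + 1 + 1 + 1 + 1 + 1 = 16.
(H·H^T)[15][2] = Σ_j H[15][j]·H[2][j] = (1)·(1) + (1)·(-1) + (1)·(1) + (1)·(-1) + (-1)·(1) + (1)·(1) + (-1)·(-1) + (-1)·(-1) + (-1)·(1) + (1)·(1) + (-1)·(1) + (-1)·(-1) + (-1)·(-1) + (-1)·(1) + (-1)·(-1) + (-1)·(1) = 1 + -1 + 1 + -1 + -1 + 1 + 1 + 1 + -1 + 1 + -1 + 1 + 1 + -1 + 1 + -1 = 2.
Rows 15 and 2 are not orthogonal (dot product = 2 ≠ 0), so H is not a Hadamard matrix.

(1,1) entry = 16; (15,2) entry = 2.


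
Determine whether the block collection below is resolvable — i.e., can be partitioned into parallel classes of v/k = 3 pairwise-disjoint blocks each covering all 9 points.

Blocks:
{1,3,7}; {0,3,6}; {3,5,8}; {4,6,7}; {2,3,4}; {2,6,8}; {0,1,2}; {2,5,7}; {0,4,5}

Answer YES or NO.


v = 9, block size k = 3, number of blocks = 9.
For resolvability, blocks must partition into parallel classes of size v/k = 3.
Total blocks must therefore be a multiple of 3: 9 = 3·3 + 0 ⇒ divisible ✓.
Consider block {0,3,6}. The only other block(s) in the collection disjoint from it are {2,5,7} — just 1 block(s). Any parallel class containing {0,3,6} would need 2 other blocks each disjoint from it, so no parallel class of size 3 can contain {0,3,6}.
Since every block must belong to some parallel class in a resolution, the collection cannot be partitioned into parallel classes.
Resolvable? NO.

NO


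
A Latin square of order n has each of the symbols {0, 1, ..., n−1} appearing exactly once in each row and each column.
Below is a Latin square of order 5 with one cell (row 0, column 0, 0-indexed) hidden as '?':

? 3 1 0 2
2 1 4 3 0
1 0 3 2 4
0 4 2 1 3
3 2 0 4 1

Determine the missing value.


Row 0 contains symbols [0, 1, 2, 3] — missing [4].
Column 0 contains symbols [0, 1, 2, 3] — missing [4].
The missing symbol must appear in both missing sets; intersection = [4].
Therefore the hidden value is 4.

Missing value = 4.


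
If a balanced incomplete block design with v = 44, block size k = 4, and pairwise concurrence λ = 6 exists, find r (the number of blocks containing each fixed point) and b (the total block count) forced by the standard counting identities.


Any 2-(v, k, λ) BIBD satisfies two necessary conditions:
  (i)  Each point sits in r blocks, and counting incidences through any fixed point gives r(k − 1) = λ(v − 1), so r = λ(v − 1)/(k − 1).
  (ii) Total incidences bk = vr, so b = vr/k.
Step 1: r = λ(v − 1)/(k − 1) = 6·(44 − 1)/(4 − 1) = 6·43/3 = 258/3 = 86.
Step 2: b = vr/k = 44·86/4 = 3784/4 = 946.
Check integrality: r = 86 ∈ Z ✓, b = 946 ∈ Z ✓.
(These identities are necessary conditions: they determine r and b for any design with these parameters, but do not by themselves prove that one exists.)

r = 86, b = 946.


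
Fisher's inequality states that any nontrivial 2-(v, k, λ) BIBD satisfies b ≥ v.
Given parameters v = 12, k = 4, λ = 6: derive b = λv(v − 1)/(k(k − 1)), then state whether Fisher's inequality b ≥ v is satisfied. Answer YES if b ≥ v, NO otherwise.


r = λ(v − 1)/(k − 1) = 6·11/3 = 22.
b = vr/k = 12·22/4 = 66.
Fisher's inequality: b ≥ v ⇔ 66 ≥ 12? YES.

YES


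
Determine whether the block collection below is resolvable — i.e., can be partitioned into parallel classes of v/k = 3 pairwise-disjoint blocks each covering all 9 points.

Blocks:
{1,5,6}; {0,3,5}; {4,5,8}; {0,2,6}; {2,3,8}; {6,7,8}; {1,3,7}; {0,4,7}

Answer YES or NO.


v = 9, block size k = 3, number of blocks = 8.
For resolvability, blocks must partition into parallel classes of size v/k = 3.
Total blocks must therefore be a multiple of 3: 8 = 3·2 + 2 ⇒ not divisible ✗.
Resolvable? NO.

NO


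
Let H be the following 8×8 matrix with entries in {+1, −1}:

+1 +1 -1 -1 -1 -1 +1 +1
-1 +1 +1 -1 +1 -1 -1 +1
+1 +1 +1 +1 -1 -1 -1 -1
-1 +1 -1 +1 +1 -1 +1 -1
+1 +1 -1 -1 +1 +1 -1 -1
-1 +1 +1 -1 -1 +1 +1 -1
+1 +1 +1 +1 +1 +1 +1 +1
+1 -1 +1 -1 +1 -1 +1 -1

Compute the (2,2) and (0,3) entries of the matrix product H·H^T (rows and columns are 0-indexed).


Row 0 of H: [1, 1, -1, -1, -1, -1, 1, 1].
Row 2 of H: [1, 1, 1, 1, -1, -1, -1, -1].
Row 3 of H: [-1, 1, -1, 1, 1, -1, 1, -1].
(H·H^T)[2][2] = Σ_j H[2][j]·H[2][j] = (1)² + (1)² + (1)² + (1)² + (-1)² + (-1)² + (-1)² + (-1)² = 1 + 1 + 1 + 1 + 1 + 1 + 1 + 1 = 8.
(H·H^T)[0][3] = Σ_j H[0][j]·H[3][j] = (1)·(-1) + (1)·(1) + (-1)·(-1) + (-1)·(1) + (-1)·(1) + (-1)·(-1) + (1)·(1) + (1)·(-1) = -1 + 1 + 1 + -1 + -1 + 1 + 1 + -1 = 0.
So rows 0 and 3 are orthogonal; the diagonal entry equals n = 8.

(2,2) entry = 8; (0,3) entry = 0.


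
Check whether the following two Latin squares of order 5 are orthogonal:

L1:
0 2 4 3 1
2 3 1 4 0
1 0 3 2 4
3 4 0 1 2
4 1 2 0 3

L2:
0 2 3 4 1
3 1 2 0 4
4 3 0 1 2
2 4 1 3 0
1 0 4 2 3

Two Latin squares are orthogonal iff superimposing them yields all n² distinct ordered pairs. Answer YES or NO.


Form the n² = 25 superimposed pairs (L1[i][j], L2[i][j]), row by row (rows and columns indexed from 0):
row 0: (0,0) (2,2) (4,3) (3,4) (1,1)
row 1: (2,3) (3,1) (1,2) (4,0) (0,4)
row 2: (1,4) (0,3) (3,0) (2,1) (4,2)
row 3: (3,2) (4,4) (0,1) (1,3) (2,0)
row 4: (4,1) (1,0) (2,4) (0,2) (3,3)
Orthogonality requires all 25 pairs distinct.
Check by first coordinate: for each symbol s of L1, list the L2 entries in the n cells where L1 = s; they must all differ.
  L1 = 0: L2 entries (in reading order) 0, 4, 3, 1, 2 — all 5 distinct ✓
  L1 = 1: L2 entries (in reading order) 1, 2, 4, 3, 0 — all 5 distinct ✓
  L1 = 2: L2 entries (in reading order) 2, 3, 1, 0, 4 — all 5 distinct ✓
  L1 = 3: L2 entries (in reading order) 4, 1, 0, 2, 3 — all 5 distinct ✓
  L1 = 4: L2 entries (in reading order) 3, 0, 2, 4, 1 — all 5 distinct ✓
Every symbol of L1 meets every symbol of L2 exactly once, so all 25 pairs are distinct (25 of 25).
Conclusion: YES.

YES


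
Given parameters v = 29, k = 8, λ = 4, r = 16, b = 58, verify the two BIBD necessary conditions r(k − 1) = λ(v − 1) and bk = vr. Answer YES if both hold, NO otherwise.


Condition (i): r(k − 1) = 16·7 = 112; λ(v − 1) = 4·28 = 112. Match? YES.
Condition (ii): bk = 58·8 = 464; vr = 29·16 = 464. Match? YES.
Both conditions hold? YES.

YES


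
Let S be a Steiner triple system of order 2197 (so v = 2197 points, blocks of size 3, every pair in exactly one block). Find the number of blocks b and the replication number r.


An STS(v) is a 2-(v, 3, 1) BIBD: block size k = 3, λ = 1.
Replication: r(k − 1) = λ(v − 1) ⇒ r·2 = 2197 − 1 = 2196 ⇒ r = 1098.
Block count: b = v(v − 1)/6 = 2197·2196/6 = 4824612/6 = 804102.

r = 1098, b = 804102.


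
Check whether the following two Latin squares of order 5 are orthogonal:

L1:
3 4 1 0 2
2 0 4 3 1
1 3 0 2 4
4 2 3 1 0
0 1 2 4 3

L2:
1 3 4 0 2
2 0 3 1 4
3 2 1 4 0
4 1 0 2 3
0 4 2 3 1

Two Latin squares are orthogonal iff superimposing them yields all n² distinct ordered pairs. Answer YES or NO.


Form the n² = 25 superimposed pairs (L1[i][j], L2[i][j]), row by row (rows and columns indexed from 0):
row 0: (3,1) (4,3) (1,4) (0,0) (2,2)
row 1: (2,2) (0,0) (4,3) (3,1) (1,4)
row 2: (1,3) (3,2) (0,1) (2,4) (4,0)
row 3: (4,4) (2,1) (3,0) (1,2) (0,3)
row 4: (0,0) (1,4) (2,2) (4,3) (3,1)
Orthogonality requires all 25 pairs distinct.
But the pair (2,2) repeats: cell (0,4) has L1 = 2, L2 = 2, and cell (1,0) has L1 = 2, L2 = 2.
A repeated pair means some other pair never occurs (only 15 distinct pairs out of 25), so the squares are not orthogonal.
Conclusion: NO.

NO


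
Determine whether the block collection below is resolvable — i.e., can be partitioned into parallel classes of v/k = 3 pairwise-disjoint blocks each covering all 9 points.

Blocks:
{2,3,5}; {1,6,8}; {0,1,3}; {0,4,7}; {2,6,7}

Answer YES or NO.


v = 9, block size k = 3, number of blocks = 5.
For resolvability, blocks must partition into parallel classes of size v/k = 3.
Total blocks must therefore be a multiple of 3: 5 = 3·1 + 2 ⇒ not divisible ✗.
Resolvable? NO.

NO


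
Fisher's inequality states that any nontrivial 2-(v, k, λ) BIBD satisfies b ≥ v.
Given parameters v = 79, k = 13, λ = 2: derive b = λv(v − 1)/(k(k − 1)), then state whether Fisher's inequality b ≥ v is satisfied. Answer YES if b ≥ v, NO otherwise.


b = λv(v − 1)/(k(k − 1)) = 2·79·78/(13·12) = 12324/156 = 79.
Compare with v = 79: b ≥ v, so Fisher's inequality holds.

YES


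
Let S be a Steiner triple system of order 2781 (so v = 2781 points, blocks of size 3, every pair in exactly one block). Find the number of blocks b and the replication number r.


An STS(v) is a 2-(v, 3, 1) BIBD: block size k = 3, λ = 1.
Replication: r(k − 1) = λ(v − 1) ⇒ r·2 = 2781 − 1 = 2780 ⇒ r = 1390.
Block count: bk = vr ⇒ b·3 = 2781·1390 = 3865590 ⇒ b = 1288530.

r = 1390, b = 1288530.


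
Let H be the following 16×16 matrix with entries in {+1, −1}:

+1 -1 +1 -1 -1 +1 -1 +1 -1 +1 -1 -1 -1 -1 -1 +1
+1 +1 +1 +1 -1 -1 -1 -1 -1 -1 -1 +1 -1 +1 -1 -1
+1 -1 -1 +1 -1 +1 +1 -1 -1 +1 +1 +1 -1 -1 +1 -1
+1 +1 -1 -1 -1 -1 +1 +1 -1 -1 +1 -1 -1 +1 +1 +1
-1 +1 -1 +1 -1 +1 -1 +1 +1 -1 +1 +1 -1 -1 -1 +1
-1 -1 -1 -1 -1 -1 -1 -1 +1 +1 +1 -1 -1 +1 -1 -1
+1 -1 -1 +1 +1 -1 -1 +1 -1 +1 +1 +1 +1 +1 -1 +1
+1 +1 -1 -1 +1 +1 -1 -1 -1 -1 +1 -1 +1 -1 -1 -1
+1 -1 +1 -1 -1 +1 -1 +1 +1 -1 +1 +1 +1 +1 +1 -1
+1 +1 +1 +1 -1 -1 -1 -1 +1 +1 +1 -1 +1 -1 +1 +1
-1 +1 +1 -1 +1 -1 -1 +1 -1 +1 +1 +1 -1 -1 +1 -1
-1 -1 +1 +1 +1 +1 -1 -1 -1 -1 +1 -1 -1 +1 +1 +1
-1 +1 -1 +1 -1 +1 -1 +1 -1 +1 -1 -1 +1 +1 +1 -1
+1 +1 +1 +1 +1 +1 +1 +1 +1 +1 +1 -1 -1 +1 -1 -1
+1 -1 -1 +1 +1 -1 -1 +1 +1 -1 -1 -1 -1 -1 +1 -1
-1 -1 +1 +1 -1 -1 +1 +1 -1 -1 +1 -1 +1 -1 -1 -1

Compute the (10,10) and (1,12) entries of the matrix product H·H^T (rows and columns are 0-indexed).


Row 1 of H: [1, 1, 1, 1, -1, -1, -1, -1, -1, -1, -1, 1, -1, 1, -1, -1].
Row 10 of H: [-1, 1, 1, -1, 1, -1, -1, 1, -1, 1, 1, 1, -1, -1, 1, -1].
Row 12 of H: [-1, 1, -1, 1, -1, 1, -1, 1, -1, 1, -1, -1, 1, 1, 1, -1].
(H·H^T)[10][10] = Σ_j H[10][j]·H[10][j] = (-1)² + (1)² + (1)² + (-1)² + (1)² + (-1)² + (-1)² + (1)² + (-1)² + (1)² + (1)² + (1)² + (-1)² + (-1)² + (1)² + (-1)² = 1 + 1 + 1 + 1 + 1 + 1 + 1 + 1 + 1 + 1 + 1 + 1 + 1 + 1 + 1 + 1 = 16.
(H·H^T)[1][12] = Σ_j H[1][j]·H[12][j] = (1)·(-1) + (1)·(1) + (1)·(-1) + (1)·(1) + (-1)·(-1) + (-1)·(1) + (-1)·(-1) + (-1)·(1) + (-1)·(-1) + (-1)·(1) + (-1)·(-1) + (1)·(-1) + (-1)·(1) + (1)·(1) + (-1)·(1) + (-1)·(-1) = -1 + 1 + -1 + 1 + 1 + -1 + 1 + -1 + 1 + -1 + 1 + -1 + -1 + 1 + -1 + 1 = 0.
So rows 1 and 12 are orthogonal; the diagonal entry equals n = 16.

(10,10) entry = 16; (1,12) entry = 0.


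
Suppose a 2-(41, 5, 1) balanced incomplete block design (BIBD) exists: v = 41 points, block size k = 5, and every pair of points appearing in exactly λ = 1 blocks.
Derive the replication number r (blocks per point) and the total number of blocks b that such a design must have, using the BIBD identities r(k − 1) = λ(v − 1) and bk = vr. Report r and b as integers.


Any 2-(v, k, λ) BIBD satisfies two necessary conditions:
  (i)  Each point sits in r blocks, and counting incidences through any fixed point gives r(k − 1) = λ(v − 1), so r = λ(v − 1)/(k − 1).
  (ii) Total incidences bk = vr, so b = vr/k.
Step 1: r = λ(v − 1)/(k − 1) = 1·(41 − 1)/(5 − 1) = 1·40/4 = 40/4 = 10.
Step 2: b = vr/k = 41·10/5 = 410/5 = 82.
Check integrality: r = 10 ∈ Z ✓, b = 82 ∈ Z ✓.
(These identities are necessary conditions: they determine r and b for any design with these parameters, but do not by themselves prove that one exists.)

r = 10, b = 82.


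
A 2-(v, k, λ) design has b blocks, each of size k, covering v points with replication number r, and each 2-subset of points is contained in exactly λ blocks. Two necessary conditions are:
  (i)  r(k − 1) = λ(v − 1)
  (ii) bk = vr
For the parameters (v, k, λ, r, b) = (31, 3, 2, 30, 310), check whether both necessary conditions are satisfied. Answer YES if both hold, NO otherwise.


Condition (i): r(k − 1) = 30·2 = 60; λ(v − 1) = 2·30 = 60. Match? YES.
Condition (ii): bk = 310·3 = 930; vr = 31·30 = 930. Match? YES.
Both conditions hold? YES.

YES


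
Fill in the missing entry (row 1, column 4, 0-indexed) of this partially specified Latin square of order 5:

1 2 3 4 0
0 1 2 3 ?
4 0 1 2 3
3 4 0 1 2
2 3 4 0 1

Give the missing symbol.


Row 1 contains symbols [0, 1, 2, 3] — missing [4].
Column 4 contains symbols [0, 1, 2, 3] — missing [4].
The missing symbol must appear in both missing sets; intersection = [4].
Therefore the hidden value is 4.

Missing value = 4.


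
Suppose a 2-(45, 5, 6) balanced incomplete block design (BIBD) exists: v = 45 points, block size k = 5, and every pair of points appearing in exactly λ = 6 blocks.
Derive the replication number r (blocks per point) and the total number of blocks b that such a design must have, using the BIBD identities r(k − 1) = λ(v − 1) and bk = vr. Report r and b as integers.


Any 2-(v, k, λ) BIBD satisfies two necessary conditions:
  (i)  Each point sits in r blocks, and counting incidences through any fixed point gives r(k − 1) = λ(v − 1), so r = λ(v − 1)/(k − 1).
  (ii) Total incidences bk = vr, so b = vr/k.
Step 1: r = λ(v − 1)/(k − 1) = 6·(45 − 1)/(5 − 1) = 6·44/4 = 264/4 = 66.
Step 2: b = vr/k = 45·66/5 = 2970/5 = 594.
Check integrality: r = 66 ∈ Z ✓, b = 594 ∈ Z ✓.
(These identities are necessary conditions: they determine r and b for any design with these parameters, but do not by themselves prove that one exists.)

r = 66, b = 594.


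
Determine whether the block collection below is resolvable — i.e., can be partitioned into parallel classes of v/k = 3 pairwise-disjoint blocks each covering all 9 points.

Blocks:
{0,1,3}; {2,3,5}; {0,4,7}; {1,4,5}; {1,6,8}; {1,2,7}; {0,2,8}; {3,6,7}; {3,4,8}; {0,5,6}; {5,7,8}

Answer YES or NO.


v = 9, block size k = 3, number of blocks = 11.
For resolvability, blocks must partition into parallel classes of size v/k = 3.
Total blocks must therefore be a multiple of 3: 11 = 3·3 + 2 ⇒ not divisible ✗.
Resolvable? NO.

NO


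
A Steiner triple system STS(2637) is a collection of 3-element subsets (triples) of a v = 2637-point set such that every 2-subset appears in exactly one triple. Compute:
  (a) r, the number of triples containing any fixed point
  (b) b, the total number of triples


An STS(v) is a 2-(v, 3, 1) BIBD: block size k = 3, λ = 1.
Replication: r(k − 1) = λ(v − 1) ⇒ r·2 = 2637 − 1 = 2636 ⇒ r = 1318.
Block count: b = v(v − 1)/6 = 2637·2636/6 = 6951132/6 = 1158522.

r = 1318, b = 1158522.


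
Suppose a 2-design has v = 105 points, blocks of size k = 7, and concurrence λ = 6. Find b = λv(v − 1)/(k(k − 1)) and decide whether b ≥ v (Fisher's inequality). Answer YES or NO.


r = λ(v − 1)/(k − 1) = 6·104/6 = 104.
b = vr/k = 105·104/7 = 1560.
Fisher's inequality: b ≥ v ⇔ 1560 ≥ 105? YES.

YES


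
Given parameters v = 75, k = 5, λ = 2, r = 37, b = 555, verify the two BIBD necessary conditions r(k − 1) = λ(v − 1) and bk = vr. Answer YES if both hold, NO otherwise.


Condition (i): r(k − 1) = 37·4 = 148; λ(v − 1) = 2·74 = 148. Match? YES.
Condition (ii): bk = 555·5 = 2775; vr = 75·37 = 2775. Match? YES.
Both conditions hold? YES.

YES


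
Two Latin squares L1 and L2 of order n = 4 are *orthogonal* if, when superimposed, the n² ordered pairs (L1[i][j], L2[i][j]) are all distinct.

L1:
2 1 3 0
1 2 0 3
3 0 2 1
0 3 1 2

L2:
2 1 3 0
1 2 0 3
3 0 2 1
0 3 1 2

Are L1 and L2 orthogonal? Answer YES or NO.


Form the n² = 16 superimposed pairs (L1[i][j], L2[i][j]), row by row (rows and columns indexed from 0):
row 0: (2,2) (1,1) (3,3) (0,0)
row 1: (1,1) (2,2) (0,0) (3,3)
row 2: (3,3) (0,0) (2,2) (1,1)
row 3: (0,0) (3,3) (1,1) (2,2)
Orthogonality requires all 16 pairs distinct.
But the pair (1,1) repeats: cell (0,1) has L1 = 1, L2 = 1, and cell (1,0) has L1 = 1, L2 = 1.
A repeated pair means some other pair never occurs (only 4 distinct pairs out of 16), so the squares are not orthogonal.
Conclusion: NO.

NO


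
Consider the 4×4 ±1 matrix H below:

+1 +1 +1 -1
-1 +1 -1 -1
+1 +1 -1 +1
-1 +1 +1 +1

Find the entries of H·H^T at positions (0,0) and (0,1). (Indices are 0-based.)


Row 0 of H: [1, 1, 1, -1].
Row 1 of H: [-1, 1, -1, -1].
(H·H^T)[0][0] = Σ_j H[0][j]·H[0][j] = (1)² + (1)² + (1)² + (-1)² = 1 + 1 + 1 + 1 = 4.
(H·H^T)[0][1] = Σ_j H[0][j]·H[1][j] = (1)·(-1) + (1)·(1) + (1)·(-1) + (-1)·(-1) = -1 + 1 + -1 + 1 = 0.
So rows 0 and 1 are orthogonal; the diagonal entry equals n = 4.

(0,0) entry = 4; (0,1) entry = 0.


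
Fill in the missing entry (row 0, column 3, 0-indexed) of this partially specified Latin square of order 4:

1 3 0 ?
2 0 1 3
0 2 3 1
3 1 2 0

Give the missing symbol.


Row 0 contains symbols [0, 1, 3] — missing [2].
Column 3 contains symbols [0, 1, 3] — missing [2].
The missing symbol must appear in both missing sets; intersection = [2].
Therefore the hidden value is 2.

Missing value = 2.


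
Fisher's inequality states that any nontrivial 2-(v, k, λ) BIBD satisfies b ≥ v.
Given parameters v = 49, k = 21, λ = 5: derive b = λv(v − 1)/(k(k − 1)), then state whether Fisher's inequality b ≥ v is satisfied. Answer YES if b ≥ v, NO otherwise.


b = λv(v − 1)/(k(k − 1)) = 5·49·48/(21·20) = 11760/420 = 28.
Compare with v = 49: b < v, so Fisher's inequality fails.

NO


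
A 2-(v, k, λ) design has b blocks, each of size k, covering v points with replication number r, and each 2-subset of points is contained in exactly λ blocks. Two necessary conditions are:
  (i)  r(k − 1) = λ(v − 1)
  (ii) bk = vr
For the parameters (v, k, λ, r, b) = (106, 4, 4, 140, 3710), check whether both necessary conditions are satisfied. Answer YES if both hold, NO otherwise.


Condition (i): r(k − 1) = 140·3 = 420; λ(v − 1) = 4·105 = 420. Match? YES.
Condition (ii): bk = 3710·4 = 14840; vr = 106·140 = 14840. Match? YES.
Both conditions hold? YES.

YES


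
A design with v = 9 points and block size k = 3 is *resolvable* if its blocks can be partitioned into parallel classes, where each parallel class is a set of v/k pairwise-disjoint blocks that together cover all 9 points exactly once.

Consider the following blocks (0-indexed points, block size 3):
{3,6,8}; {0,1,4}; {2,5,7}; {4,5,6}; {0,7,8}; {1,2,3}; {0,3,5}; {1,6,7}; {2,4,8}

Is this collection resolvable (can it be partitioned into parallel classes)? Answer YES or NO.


v = 9, block size k = 3, number of blocks = 9.
For resolvability, blocks must partition into parallel classes of size v/k = 3.
Total blocks must therefore be a multiple of 3: 9 = 3·3 + 0 ⇒ divisible ✓.
Greedy packing gives 3 candidate class(es). Each should be a full parallel class (size 3, covers all 9 points).
  Class 1 (3 blocks): {3,6,8}; {0,1,4}; {2,5,7}. Points covered: [0, 1, 2, 3, 4, 5, 6, 7, 8].
  Class 2 (3 blocks): {4,5,6}; {0,7,8}; {1,2,3}. Points covered: [0, 1, 2, 3, 4, 5, 6, 7, 8].
  Class 3 (3 blocks): {0,3,5}; {1,6,7}; {2,4,8}. Points covered: [0, 1, 2, 3, 4, 5, 6, 7, 8].
All classes full (size 3)? YES. All classes cover every point? YES.
Resolvable? YES.

YES


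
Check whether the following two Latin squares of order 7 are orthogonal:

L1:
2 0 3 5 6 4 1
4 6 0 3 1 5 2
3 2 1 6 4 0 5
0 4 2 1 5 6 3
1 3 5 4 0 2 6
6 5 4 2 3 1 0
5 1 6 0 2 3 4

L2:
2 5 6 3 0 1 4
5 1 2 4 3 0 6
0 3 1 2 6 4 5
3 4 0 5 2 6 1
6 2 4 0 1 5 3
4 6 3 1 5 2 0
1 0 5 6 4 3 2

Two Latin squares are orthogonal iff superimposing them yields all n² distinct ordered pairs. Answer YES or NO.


Form the n² = 49 superimposed pairs (L1[i][j], L2[i][j]), row by row (rows and columns indexed from 0):
row 0: (2,2) (0,5) (3,6) (5,3) (6,0) (4,1) (1,4)
row 1: (4,5) (6,1) (0,2) (3,4) (1,3) (5,0) (2,6)
row 2: (3,0) (2,3) (1,1) (6,2) (4,6) (0,4) (5,5)
row 3: (0,3) (4,4) (2,0) (1,5) (5,2) (6,6) (3,1)
row 4: (1,6) (3,2) (5,4) (4,0) (0,1) (2,5) (6,3)
row 5: (6,4) (5,6) (4,3) (2,1) (3,5) (1,2) (0,0)
row 6: (5,1) (1,0) (6,5) (0,6) (2,4) (3,3) (4,2)
Orthogonality requires all 49 pairs distinct.
Check by first coordinate: for each symbol s of L1, list the L2 entries in the n cells where L1 = s; they must all differ.
  L1 = 0: L2 entries (in reading order) 5, 2, 4, 3, 1, 0, 6 — all 7 distinct ✓
  L1 = 1: L2 entries (in reading order) 4, 3, 1, 5, 6, 2, 0 — all 7 distinct ✓
  L1 = 2: L2 entries (in reading order) 2, 6, 3, 0, 5, 1, 4 — all 7 distinct ✓
  L1 = 3: L2 entries (in reading order) 6, 4, 0, 1, 2, 5, 3 — all 7 distinct ✓
  L1 = 4: L2 entries (in reading order) 1, 5, 6, 4, 0, 3, 2 — all 7 distinct ✓
  L1 = 5: L2 entries (in reading order) 3, 0, 5, 2, 4, 6, 1 — all 7 distinct ✓
  L1 = 6: L2 entries (in reading order) 0, 1, 2, 6, 3, 4, 5 — all 7 distinct ✓
Every symbol of L1 meets every symbol of L2 exactly once, so all 49 pairs are distinct (49 of 49).
Conclusion: YES.

YES


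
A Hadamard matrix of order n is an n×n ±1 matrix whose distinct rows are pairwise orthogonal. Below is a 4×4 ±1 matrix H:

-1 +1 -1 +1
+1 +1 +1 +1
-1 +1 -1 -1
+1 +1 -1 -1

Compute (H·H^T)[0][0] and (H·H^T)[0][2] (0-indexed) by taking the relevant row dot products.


Row 0 of H: [-1, 1, -1, 1].
Row 2 of H: [-1, 1, -1, -1].
(H·H^T)[0][0] = Σ_j H[0][j]·H[0][j] = (-1)² + (1)² + (-1)² + (1)² = 1 + 1 + 1 + 1 = 4.
(H·H^T)[0][2] = Σ_j H[0][j]·H[2][j] = (-1)·(-1) + (1)·(1) + (-1)·(-1) + (1)·(-1) = 1 + 1 + 1 + -1 = 2.
Rows 0 and 2 are not orthogonal (dot product = 2 ≠ 0), so H is not a Hadamard matrix.

(0,0) entry = 4; (0,2) entry = 2.


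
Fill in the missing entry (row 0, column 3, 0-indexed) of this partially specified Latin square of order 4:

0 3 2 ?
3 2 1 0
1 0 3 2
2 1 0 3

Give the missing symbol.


Row 0 contains symbols [0, 2, 3] — missing [1].
Column 3 contains symbols [0, 2, 3] — missing [1].
The missing symbol must appear in both missing sets; intersection = [1].
Therefore the hidden value is 1.

Missing value = 1.


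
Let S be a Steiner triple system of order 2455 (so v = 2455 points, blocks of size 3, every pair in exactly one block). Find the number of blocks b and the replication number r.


An STS(v) is a 2-(v, 3, 1) BIBD: block size k = 3, λ = 1.
Replication: r(k − 1) = λ(v − 1) ⇒ r·2 = 2455 − 1 = 2454 ⇒ r = 1227.
Block count: bk = vr ⇒ b·3 = 2455·1227 = 3012285 ⇒ b = 1004095.
(Check via b = v(v − 1)/6 = 2455·2454/6 = 6024570/6 = 1004095.)

r = 1227, b = 1004095.
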